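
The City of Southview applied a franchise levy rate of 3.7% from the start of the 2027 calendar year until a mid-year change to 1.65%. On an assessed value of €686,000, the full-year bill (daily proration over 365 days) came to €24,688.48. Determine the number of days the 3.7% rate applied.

Let d = days at the first rate; then 365 − d days at the second rate.
€686,000 × [3.7%·d + 1.65%·(365−d)] / 365 = €24,688.48
Solving gives d = 347, so the new rate took effect on 14 December 2027.

347 days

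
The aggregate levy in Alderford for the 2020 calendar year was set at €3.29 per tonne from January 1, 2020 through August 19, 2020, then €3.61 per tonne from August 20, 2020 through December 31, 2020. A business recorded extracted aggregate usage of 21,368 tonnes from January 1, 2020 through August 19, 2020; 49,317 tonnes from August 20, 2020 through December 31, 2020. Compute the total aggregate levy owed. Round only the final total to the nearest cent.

€248,335.09

January 1 – August 19, 2020: 21,368 tonnes at €3.29/tonne → €70,300.72
August 20 – December 31, 2020: 49,317 tonnes at €3.61/tonne → €178,034.37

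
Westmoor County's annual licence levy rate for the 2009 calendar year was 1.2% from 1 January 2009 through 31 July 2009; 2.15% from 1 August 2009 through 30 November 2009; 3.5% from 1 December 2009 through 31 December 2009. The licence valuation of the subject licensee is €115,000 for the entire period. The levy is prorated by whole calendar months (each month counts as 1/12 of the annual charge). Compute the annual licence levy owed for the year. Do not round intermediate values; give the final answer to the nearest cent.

€1,964.58

1 January – 31 July 2009: 7 months at 1.2% → €115,000 × 1.2% × 7/12 = €805.0000
1 August – 30 November 2009: 4 months at 2.15% → €115,000 × 2.15% × 4/12 = €824.1667
1 December – 31 December 2009: 1 month at 3.5% → €115,000 × 3.5% × 1/12 = €335.4167
Total = €1,964.5833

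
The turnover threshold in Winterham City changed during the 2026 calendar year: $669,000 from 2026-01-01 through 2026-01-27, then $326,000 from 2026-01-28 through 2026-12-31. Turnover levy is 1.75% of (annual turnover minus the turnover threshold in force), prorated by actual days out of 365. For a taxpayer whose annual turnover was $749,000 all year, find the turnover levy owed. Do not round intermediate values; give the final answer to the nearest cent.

$6,958.48

2026-01-01 to 2026-01-27: 27 days, exemption $669,000 → ($749,000 − $669,000) × 1.75% × 27/365 = $103.5616
2026-01-28 to 2026-12-31: 338 days, exemption $326,000 → ($749,000 − $326,000) × 1.75% × 338/365 = $6,854.9178
Total = $6,958.4795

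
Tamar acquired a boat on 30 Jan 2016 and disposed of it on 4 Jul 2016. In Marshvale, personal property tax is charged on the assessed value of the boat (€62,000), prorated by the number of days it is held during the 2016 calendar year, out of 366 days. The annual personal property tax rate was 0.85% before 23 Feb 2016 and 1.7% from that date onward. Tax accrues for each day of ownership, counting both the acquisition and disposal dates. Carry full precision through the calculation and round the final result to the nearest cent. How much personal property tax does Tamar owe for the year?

30 Jan – 22 Feb 2016: 24 days at 0.85% → €62,000 × 0.85% × 24/366 = €34.5574
23 Feb – 4 Jul 2016: 133 days at 1.7% → €62,000 × 1.7% × 133/366 = €383.0109
Total = €417.5683

€417.57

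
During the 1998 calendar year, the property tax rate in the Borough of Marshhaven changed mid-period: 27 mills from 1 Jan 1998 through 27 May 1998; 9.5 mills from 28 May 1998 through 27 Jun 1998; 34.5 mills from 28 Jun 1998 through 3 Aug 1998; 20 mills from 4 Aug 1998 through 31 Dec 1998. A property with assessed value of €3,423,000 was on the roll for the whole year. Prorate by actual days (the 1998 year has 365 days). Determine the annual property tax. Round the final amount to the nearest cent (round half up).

€80,088.82

1 Jan – 27 May 1998: 147 days at 27 mills → €3,423,000 × 2.7% × 147/365 = €37,221.6082
28 May – 27 Jun 1998: 31 days at 9.5 mills → €3,423,000 × 0.95% × 31/365 = €2,761.8452
28 Jun – 3 Aug 1998: 37 days at 34.5 mills → €3,423,000 × 3.45% × 37/365 = €11,971.1219
4 Aug – 31 Dec 1998: 150 days at 20 mills → €3,423,000 × 2% × 150/365 = €28,134.2466
Total = €80,088.8219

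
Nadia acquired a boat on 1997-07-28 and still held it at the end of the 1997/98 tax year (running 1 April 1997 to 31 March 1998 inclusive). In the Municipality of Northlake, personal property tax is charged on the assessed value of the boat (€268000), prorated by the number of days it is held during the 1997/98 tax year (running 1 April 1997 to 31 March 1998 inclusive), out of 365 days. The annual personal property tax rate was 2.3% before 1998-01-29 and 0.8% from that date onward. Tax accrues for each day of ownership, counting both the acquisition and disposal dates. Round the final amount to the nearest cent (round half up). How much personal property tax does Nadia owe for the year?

1997-07-28 to 1998-01-28: 185 days at 2.3% → €268000 × 2.3% × 185/365 = €3124.2192
1998-01-29 to 1998-03-31: 62 days at 0.8% → €268000 × 0.8% × 62/365 = €364.1863
Total = €3488.4055

€3488.41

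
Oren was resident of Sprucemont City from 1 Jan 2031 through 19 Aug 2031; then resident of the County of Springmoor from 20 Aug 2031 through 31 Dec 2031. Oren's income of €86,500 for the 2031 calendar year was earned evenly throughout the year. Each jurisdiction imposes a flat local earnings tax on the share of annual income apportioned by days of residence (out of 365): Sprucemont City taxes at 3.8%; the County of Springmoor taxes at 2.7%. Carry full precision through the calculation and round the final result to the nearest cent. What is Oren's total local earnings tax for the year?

Sprucemont City, 1 Jan – 19 Aug 2031: 231 days → €86,500 × 3.8% × 231/365 = €2,080.2658
The County of Springmoor, 20 Aug – 31 Dec 2031: 134 days → €86,500 × 2.7% × 134/365 = €857.4164
Total = €2,937.6822

€2,937.68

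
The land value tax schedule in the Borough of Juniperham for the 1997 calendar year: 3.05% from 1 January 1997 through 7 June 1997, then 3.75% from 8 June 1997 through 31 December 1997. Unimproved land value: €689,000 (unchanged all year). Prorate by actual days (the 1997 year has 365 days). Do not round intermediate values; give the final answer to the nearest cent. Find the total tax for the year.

1 January – 7 June 1997: 158 days at 3.05% → €689,000 × 3.05% × 158/365 = €9,096.6877
8 June – 31 December 1997: 207 days at 3.75% → €689,000 × 3.75% × 207/365 = €14,653.0479
Total = €23,749.7356

€23,749.74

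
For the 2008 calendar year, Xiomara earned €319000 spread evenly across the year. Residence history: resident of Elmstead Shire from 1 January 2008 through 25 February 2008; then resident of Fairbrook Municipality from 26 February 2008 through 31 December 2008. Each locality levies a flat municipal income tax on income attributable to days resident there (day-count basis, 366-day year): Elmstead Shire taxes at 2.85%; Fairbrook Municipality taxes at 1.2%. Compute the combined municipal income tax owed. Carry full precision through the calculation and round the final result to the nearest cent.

Elmstead Shire, 1 January – 25 February 2008: 56 days → €319000 × 2.85% × 56/366 = €1391.0492
Fairbrook Municipality, 26 February – 31 December 2008: 310 days → €319000 × 1.2% × 310/366 = €3242.2951
Total = €4633.3443

€4633.34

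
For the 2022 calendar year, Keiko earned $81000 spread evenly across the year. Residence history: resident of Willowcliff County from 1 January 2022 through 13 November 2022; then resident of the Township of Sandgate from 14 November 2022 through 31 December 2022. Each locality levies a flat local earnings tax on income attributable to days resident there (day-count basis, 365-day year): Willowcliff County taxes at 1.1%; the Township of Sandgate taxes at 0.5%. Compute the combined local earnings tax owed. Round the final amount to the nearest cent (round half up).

$827.09

Willowcliff County, 1 January – 13 November 2022: 317 days → $81000 × 1.1% × 317/365 = $773.8274
The Township of Sandgate, 14 November – 31 December 2022: 48 days → $81000 × 0.5% × 48/365 = $53.2603
Total = $827.0877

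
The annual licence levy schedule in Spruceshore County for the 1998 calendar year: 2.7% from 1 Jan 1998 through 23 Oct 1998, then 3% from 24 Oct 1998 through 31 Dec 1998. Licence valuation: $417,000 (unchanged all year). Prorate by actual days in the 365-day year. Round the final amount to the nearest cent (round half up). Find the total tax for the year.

$11,495.49

1 Jan – 23 Oct 1998: 296 days at 2.7% → $417,000 × 2.7% × 296/365 = $9,130.5863
24 Oct – 31 Dec 1998: 69 days at 3% → $417,000 × 3% × 69/365 = $2,364.9041
Total = $11,495.4904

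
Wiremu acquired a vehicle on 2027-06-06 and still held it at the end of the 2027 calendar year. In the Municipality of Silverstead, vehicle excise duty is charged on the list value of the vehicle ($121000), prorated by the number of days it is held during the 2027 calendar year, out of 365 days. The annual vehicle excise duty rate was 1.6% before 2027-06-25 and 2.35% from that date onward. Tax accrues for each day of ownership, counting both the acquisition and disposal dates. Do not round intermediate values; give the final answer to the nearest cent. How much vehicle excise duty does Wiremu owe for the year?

$1580.96

2027-06-06 to 2027-06-24: 19 days at 1.6% → $121000 × 1.6% × 19/365 = $100.7781
2027-06-25 to 2027-12-31: 190 days at 2.35% → $121000 × 2.35% × 190/365 = $1480.1781
Total = $1580.9562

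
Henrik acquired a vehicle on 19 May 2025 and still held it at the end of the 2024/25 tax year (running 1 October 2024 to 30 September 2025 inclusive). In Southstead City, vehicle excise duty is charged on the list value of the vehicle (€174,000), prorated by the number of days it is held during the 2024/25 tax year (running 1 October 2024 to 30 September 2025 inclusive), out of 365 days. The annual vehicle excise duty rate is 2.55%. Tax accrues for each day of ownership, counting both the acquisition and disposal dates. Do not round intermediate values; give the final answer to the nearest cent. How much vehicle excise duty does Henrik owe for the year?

€1,641.08

Days held (19 May – 30 September 2025): 135 out of 365
Tax = €174,000 × 2.55% × 135/365 = €1,641.0822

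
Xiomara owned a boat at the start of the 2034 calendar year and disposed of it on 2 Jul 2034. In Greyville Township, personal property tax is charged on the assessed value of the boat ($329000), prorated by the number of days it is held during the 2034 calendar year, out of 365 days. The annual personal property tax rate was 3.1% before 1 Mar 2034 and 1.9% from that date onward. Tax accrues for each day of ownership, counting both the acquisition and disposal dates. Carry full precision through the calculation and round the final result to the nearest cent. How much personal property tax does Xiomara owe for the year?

$3772.23

1 Jan – 28 Feb 2034: 59 days at 3.1% → $329000 × 3.1% × 59/365 = $1648.6055
1 Mar – 2 Jul 2034: 124 days at 1.9% → $329000 × 1.9% × 124/365 = $2123.6274
Total = $3772.2329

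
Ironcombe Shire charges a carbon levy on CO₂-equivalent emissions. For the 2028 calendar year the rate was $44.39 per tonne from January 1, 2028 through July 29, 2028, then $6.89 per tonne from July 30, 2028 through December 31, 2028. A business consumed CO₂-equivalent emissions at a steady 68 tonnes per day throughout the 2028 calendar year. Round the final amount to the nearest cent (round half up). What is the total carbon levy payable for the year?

$709,528.32

January 1 – July 29, 2028: 211 days × 68 tonnes/day = 14,348 tonnes at $44.39/tonne → $636,907.72
July 30 – December 31, 2028: 155 days × 68 tonnes/day = 10,540 tonnes at $6.89/tonne → $72,620.60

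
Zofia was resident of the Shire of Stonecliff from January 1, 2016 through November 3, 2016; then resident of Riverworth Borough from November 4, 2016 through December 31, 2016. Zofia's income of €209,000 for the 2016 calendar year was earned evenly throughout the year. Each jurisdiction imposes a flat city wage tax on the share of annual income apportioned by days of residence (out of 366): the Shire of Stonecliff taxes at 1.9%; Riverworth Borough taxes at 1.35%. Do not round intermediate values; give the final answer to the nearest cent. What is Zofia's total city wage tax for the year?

€3,788.84

The Shire of Stonecliff, January 1 – November 3, 2016: 308 days → €209,000 × 1.9% × 308/366 = €3,341.7158
Riverworth Borough, November 4 – December 31, 2016: 58 days → €209,000 × 1.35% × 58/366 = €447.1230
Total = €3,788.8388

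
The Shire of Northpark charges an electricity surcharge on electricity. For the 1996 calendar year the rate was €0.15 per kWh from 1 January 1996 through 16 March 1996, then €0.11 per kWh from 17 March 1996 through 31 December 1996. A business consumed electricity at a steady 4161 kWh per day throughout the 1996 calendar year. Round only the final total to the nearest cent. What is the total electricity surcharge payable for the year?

€180171.30

1 January – 16 March 1996: 76 days × 4161 kWh/day = 316,236 kWh at €0.15/kWh → €47435.40
17 March – 31 December 1996: 290 days × 4161 kWh/day = 1,206,690 kWh at €0.11/kWh → €132735.90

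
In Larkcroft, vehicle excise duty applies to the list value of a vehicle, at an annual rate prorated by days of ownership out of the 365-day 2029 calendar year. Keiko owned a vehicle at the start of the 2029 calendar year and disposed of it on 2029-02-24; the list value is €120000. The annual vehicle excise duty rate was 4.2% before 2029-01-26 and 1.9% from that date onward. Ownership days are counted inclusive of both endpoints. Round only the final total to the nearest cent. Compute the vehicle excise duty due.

€532.60

2029-01-01 to 2029-01-25: 25 days at 4.2% → €120000 × 4.2% × 25/365 = €345.2055
2029-01-26 to 2029-02-24: 30 days at 1.9% → €120000 × 1.9% × 30/365 = €187.3973
Total = €532.6027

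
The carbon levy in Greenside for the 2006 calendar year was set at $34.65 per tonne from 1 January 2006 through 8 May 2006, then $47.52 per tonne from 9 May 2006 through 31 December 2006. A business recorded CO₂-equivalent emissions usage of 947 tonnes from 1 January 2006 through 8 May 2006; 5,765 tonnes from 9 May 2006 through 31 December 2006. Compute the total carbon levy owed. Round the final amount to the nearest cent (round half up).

1 January – 8 May 2006: 947 tonnes at $34.65/tonne → $32,813.55
9 May – 31 December 2006: 5,765 tonnes at $47.52/tonne → $273,952.80

$306,766.35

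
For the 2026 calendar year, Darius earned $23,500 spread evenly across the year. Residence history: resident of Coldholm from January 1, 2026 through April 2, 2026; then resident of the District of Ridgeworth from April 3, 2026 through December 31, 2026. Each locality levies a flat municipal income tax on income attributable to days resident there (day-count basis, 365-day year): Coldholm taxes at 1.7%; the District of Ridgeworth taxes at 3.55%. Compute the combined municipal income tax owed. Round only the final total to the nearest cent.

$724.67

Coldholm, January 1 – April 2, 2026: 92 days → $23,500 × 1.7% × 92/365 = $100.6959
The District of Ridgeworth, April 3 – December 31, 2026: 273 days → $23,500 × 3.55% × 273/365 = $623.9733
Total = $724.6692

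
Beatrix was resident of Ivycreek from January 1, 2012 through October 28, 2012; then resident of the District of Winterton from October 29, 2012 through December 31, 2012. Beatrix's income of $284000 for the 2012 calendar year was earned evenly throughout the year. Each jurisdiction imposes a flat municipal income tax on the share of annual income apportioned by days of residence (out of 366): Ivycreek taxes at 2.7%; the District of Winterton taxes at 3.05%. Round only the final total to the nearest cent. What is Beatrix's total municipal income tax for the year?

Ivycreek, January 1 – October 28, 2012: 302 days → $284000 × 2.7% × 302/366 = $6327.1475
The District of Winterton, October 29 – December 31, 2012: 64 days → $284000 × 3.05% × 64/366 = $1514.6667
Total = $7841.8142

$7841.81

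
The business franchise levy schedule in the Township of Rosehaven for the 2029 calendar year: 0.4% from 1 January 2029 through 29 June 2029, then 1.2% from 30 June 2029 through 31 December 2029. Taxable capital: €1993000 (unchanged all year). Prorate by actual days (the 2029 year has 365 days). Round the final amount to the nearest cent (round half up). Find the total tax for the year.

€16053.21

1 January – 29 June 2029: 180 days at 0.4% → €1993000 × 0.4% × 180/365 = €3931.3973
30 June – 31 December 2029: 185 days at 1.2% → €1993000 × 1.2% × 185/365 = €12121.8082
Total = €16053.2055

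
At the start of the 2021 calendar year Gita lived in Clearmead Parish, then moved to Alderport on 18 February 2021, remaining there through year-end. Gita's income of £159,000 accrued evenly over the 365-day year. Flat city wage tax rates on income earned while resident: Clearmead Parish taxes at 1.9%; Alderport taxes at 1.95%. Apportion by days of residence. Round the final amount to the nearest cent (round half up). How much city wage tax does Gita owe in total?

£3,090.05

Clearmead Parish, 1 January – 17 February 2021: 48 days → £159,000 × 1.9% × 48/365 = £397.2822
Alderport, 18 February – 31 December 2021: 317 days → £159,000 × 1.95% × 317/365 = £2,692.7630
Total = £3,090.0452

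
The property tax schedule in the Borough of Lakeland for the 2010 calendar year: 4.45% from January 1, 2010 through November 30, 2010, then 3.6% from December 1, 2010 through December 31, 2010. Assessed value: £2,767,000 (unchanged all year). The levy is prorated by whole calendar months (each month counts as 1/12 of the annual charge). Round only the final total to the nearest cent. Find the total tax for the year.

£121,171.54

January 1 – November 30, 2010: 11 months at 4.45% → £2,767,000 × 4.45% × 11/12 = £112,870.5417
December 1 – December 31, 2010: 1 month at 3.6% → £2,767,000 × 3.6% × 1/12 = £8,301.0000
Total = £121,171.5417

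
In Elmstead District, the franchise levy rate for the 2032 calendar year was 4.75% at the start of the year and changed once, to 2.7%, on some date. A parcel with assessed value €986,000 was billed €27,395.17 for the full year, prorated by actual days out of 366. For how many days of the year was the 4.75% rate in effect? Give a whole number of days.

14 days

Let d = days at the first rate; then 366 − d days at the second rate.
€986,000 × [4.75%·d + 2.7%·(366−d)] / 366 = €27,395.17
Solving gives d = 14, so the new rate took effect on January 15, 2032.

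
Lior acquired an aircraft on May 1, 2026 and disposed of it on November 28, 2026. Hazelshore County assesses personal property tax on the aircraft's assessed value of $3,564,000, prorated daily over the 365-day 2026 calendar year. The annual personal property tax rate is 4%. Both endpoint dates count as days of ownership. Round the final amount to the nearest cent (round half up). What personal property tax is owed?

$82,801.97

Days held (May 1 – November 28, 2026): 212 out of 365
Tax = $3,564,000 × 4% × 212/365 = $82,801.9726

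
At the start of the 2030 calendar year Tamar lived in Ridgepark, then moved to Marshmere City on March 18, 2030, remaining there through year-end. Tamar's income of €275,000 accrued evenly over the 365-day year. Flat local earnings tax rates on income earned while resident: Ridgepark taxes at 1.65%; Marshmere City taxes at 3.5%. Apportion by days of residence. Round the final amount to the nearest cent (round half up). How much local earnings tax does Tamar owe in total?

Ridgepark, January 1 – March 17, 2030: 76 days → €275,000 × 1.65% × 76/365 = €944.7945
Marshmere City, March 18 – December 31, 2030: 289 days → €275,000 × 3.5% × 289/365 = €7,620.8904
Total = €8,565.6849

€8,565.68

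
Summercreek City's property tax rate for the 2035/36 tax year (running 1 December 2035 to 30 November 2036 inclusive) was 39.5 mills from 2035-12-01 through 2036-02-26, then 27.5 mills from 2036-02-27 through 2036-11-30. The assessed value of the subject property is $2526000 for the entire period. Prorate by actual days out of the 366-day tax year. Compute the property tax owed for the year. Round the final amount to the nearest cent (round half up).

$76753.13

2035-12-01 to 2036-02-26: 88 days at 39.5 mills → $2526000 × 3.95% × 88/366 = $23990.0984
2036-02-27 to 2036-11-30: 278 days at 27.5 mills → $2526000 × 2.75% × 278/366 = $52763.0328
Total = $76753.1311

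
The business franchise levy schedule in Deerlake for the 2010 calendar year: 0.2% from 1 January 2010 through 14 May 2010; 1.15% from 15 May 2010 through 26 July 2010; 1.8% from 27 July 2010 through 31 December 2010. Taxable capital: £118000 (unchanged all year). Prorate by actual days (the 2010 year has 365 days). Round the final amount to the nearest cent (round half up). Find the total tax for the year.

£1277.47

1 January – 14 May 2010: 134 days at 0.2% → £118000 × 0.2% × 134/365 = £86.6411
15 May – 26 July 2010: 73 days at 1.15% → £118000 × 1.15% × 73/365 = £271.4000
27 July – 31 December 2010: 158 days at 1.8% → £118000 × 1.8% × 158/365 = £919.4301
Total = £1277.4712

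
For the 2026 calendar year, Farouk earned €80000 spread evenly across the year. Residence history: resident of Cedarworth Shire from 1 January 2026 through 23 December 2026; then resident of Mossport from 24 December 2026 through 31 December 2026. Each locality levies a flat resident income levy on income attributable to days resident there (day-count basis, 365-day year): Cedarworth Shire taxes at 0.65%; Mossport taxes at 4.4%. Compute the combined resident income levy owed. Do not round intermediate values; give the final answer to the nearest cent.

€585.75

Cedarworth Shire, 1 January – 23 December 2026: 357 days → €80000 × 0.65% × 357/365 = €508.6027
Mossport, 24 December – 31 December 2026: 8 days → €80000 × 4.4% × 8/365 = €77.1507
Total = €585.7534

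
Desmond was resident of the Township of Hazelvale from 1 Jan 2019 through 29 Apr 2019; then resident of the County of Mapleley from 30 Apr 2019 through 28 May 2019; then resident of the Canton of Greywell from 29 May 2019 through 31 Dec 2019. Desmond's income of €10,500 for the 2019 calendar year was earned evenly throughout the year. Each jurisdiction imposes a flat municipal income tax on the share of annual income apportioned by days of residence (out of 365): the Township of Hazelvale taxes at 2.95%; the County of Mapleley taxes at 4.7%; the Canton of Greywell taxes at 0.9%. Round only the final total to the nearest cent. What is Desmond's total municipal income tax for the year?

The Township of Hazelvale, 1 Jan – 29 Apr 2019: 119 days → €10,500 × 2.95% × 119/365 = €100.9870
The County of Mapleley, 30 Apr – 28 May 2019: 29 days → €10,500 × 4.7% × 29/365 = €39.2096
The Canton of Greywell, 29 May – 31 Dec 2019: 217 days → €10,500 × 0.9% × 217/365 = €56.1822
Total = €196.3788

€196.38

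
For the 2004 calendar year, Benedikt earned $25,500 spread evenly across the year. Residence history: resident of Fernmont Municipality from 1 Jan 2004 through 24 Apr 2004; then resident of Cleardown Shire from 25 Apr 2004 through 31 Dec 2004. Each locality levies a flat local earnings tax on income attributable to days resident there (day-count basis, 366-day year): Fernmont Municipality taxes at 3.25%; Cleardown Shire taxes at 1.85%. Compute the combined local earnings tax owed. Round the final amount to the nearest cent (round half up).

$583.92

Fernmont Municipality, 1 Jan – 24 Apr 2004: 115 days → $25,500 × 3.25% × 115/366 = $260.3996
Cleardown Shire, 25 Apr – 31 Dec 2004: 251 days → $25,500 × 1.85% × 251/366 = $323.5225
Total = $583.9221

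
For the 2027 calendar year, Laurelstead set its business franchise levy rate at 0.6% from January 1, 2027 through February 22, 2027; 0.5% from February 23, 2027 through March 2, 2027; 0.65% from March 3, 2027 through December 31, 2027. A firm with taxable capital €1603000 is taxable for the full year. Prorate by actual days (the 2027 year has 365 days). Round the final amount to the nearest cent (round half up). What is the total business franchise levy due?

€10250.42

January 1 – February 22, 2027: 53 days at 0.6% → €1603000 × 0.6% × 53/365 = €1396.5863
February 23 – March 2, 2027: 8 days at 0.5% → €1603000 × 0.5% × 8/365 = €175.6712
March 3 – December 31, 2027: 304 days at 0.65% → €1603000 × 0.65% × 304/365 = €8678.1589
Total = €10250.4164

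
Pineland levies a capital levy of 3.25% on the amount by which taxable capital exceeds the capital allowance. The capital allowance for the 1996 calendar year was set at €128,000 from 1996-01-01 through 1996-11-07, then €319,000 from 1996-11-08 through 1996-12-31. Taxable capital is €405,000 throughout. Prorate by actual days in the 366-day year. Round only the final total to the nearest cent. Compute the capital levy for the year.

1996-01-01 to 1996-11-07: 312 days, exemption €128,000 → (€405,000 − €128,000) × 3.25% × 312/366 = €7,674.2623
1996-11-08 to 1996-12-31: 54 days, exemption €319,000 → (€405,000 − €319,000) × 3.25% × 54/366 = €412.3770
Total = €8,086.6393

€8,086.64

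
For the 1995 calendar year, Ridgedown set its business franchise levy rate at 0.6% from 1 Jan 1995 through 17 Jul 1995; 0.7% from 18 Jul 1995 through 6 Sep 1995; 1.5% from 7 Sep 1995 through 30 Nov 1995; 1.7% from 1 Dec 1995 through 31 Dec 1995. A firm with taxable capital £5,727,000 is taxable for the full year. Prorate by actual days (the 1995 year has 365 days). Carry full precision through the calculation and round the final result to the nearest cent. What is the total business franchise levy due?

£52,515.81

1 Jan – 17 Jul 1995: 198 days at 0.6% → £5,727,000 × 0.6% × 198/365 = £18,640.2082
18 Jul – 6 Sep 1995: 51 days at 0.7% → £5,727,000 × 0.7% × 51/365 = £5,601.4767
7 Sep – 30 Nov 1995: 85 days at 1.5% → £5,727,000 × 1.5% × 85/365 = £20,005.2740
1 Dec – 31 Dec 1995: 31 days at 1.7% → £5,727,000 × 1.7% × 31/365 = £8,268.8466
Total = £52,515.8055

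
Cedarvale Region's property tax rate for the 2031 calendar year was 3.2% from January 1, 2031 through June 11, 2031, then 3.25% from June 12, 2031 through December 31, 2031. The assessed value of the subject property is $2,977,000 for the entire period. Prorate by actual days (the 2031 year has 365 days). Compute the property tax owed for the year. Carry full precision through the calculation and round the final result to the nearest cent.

January 1 – June 11, 2031: 162 days at 3.2% → $2,977,000 × 3.2% × 162/365 = $42,281.5562
June 12 – December 31, 2031: 203 days at 3.25% → $2,977,000 × 3.25% × 203/365 = $53,810.2945
Total = $96,091.8507

$96,091.85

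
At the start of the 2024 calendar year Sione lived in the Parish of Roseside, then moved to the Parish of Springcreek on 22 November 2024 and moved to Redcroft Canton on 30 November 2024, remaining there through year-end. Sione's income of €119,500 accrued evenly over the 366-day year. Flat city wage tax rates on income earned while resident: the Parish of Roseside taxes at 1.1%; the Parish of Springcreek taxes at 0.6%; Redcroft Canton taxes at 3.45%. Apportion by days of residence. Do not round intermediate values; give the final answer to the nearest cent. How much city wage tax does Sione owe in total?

The Parish of Roseside, 1 January – 21 November 2024: 326 days → €119,500 × 1.1% × 326/366 = €1,170.8388
The Parish of Springcreek, 22 November – 29 November 2024: 8 days → €119,500 × 0.6% × 8/366 = €15.6721
Redcroft Canton, 30 November – 31 December 2024: 32 days → €119,500 × 3.45% × 32/366 = €360.4590
Total = €1,546.9699

€1,546.97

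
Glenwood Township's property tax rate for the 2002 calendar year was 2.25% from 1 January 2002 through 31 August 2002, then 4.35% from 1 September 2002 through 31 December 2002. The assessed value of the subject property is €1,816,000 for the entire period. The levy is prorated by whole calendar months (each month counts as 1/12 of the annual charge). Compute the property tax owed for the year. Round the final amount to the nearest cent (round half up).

€53,572.00

1 January – 31 August 2002: 8 months at 2.25% → €1,816,000 × 2.25% × 8/12 = €27,240.0000
1 September – 31 December 2002: 4 months at 4.35% → €1,816,000 × 4.35% × 4/12 = €26,332.0000
Total = €53,572.0000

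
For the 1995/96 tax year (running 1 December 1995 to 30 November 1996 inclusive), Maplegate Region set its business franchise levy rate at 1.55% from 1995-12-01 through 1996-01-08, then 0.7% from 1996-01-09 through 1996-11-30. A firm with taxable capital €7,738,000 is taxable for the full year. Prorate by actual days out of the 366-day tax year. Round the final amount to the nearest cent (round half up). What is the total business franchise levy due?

€61,174.60

1995-12-01 to 1996-01-08: 39 days at 1.55% → €7,738,000 × 1.55% × 39/366 = €12,780.3852
1996-01-09 to 1996-11-30: 327 days at 0.7% → €7,738,000 × 0.7% × 327/366 = €48,394.2131
Total = €61,174.5984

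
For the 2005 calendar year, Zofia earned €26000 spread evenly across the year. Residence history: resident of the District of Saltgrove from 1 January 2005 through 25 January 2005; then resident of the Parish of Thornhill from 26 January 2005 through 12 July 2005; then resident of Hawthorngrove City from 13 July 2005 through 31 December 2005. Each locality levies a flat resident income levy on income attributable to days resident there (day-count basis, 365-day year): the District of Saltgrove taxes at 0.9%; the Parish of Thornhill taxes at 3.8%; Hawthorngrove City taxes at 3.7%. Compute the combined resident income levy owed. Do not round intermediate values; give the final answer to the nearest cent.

The District of Saltgrove, 1 January – 25 January 2005: 25 days → €26000 × 0.9% × 25/365 = €16.0274
The Parish of Thornhill, 26 January – 12 July 2005: 168 days → €26000 × 3.8% × 168/365 = €454.7507
Hawthorngrove City, 13 July – 31 December 2005: 172 days → €26000 × 3.7% × 172/365 = €453.3260
Total = €924.1041

€924.10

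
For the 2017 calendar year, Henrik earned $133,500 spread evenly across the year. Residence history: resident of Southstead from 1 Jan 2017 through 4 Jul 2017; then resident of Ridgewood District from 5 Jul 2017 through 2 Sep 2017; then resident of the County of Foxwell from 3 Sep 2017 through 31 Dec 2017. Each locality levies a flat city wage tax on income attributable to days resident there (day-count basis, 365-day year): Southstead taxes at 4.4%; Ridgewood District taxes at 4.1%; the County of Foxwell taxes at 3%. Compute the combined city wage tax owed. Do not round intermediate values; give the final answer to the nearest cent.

Southstead, 1 Jan – 4 Jul 2017: 185 days → $133,500 × 4.4% × 185/365 = $2,977.2329
Ridgewood District, 5 Jul – 2 Sep 2017: 60 days → $133,500 × 4.1% × 60/365 = $899.7534
The County of Foxwell, 3 Sep – 31 Dec 2017: 120 days → $133,500 × 3% × 120/365 = $1,316.7123
Total = $5,193.6986

$5,193.70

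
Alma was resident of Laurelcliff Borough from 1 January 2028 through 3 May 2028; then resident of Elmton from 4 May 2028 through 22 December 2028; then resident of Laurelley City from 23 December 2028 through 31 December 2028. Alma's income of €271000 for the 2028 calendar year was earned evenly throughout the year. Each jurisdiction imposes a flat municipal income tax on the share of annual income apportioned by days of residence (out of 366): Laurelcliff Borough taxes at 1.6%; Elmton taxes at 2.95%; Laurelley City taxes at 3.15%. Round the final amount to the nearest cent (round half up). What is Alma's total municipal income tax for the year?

Laurelcliff Borough, 1 January – 3 May 2028: 124 days → €271000 × 1.6% × 124/366 = €1469.0273
Elmton, 4 May – 22 December 2028: 233 days → €271000 × 2.95% × 233/366 = €5089.3948
Laurelley City, 23 December – 31 December 2028: 9 days → €271000 × 3.15% × 9/366 = €209.9139
Total = €6768.3361

€6768.34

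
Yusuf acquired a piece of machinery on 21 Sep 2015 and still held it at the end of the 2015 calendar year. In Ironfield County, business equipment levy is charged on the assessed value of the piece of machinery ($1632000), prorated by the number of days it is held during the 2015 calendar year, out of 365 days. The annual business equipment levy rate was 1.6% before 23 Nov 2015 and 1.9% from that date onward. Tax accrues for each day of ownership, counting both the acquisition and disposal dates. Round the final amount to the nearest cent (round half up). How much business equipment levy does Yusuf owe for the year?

21 Sep – 22 Nov 2015: 63 days at 1.6% → $1632000 × 1.6% × 63/365 = $4507.0027
23 Nov – 31 Dec 2015: 39 days at 1.9% → $1632000 × 1.9% × 39/365 = $3313.1836
Total = $7820.1863

$7820.19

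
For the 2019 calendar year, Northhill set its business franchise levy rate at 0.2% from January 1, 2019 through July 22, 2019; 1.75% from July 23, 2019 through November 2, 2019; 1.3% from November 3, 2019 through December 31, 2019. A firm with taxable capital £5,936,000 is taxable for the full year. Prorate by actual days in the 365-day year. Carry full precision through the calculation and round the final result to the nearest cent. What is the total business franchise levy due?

January 1 – July 22, 2019: 203 days at 0.2% → £5,936,000 × 0.2% × 203/365 = £6,602.7836
July 23 – November 2, 2019: 103 days at 1.75% → £5,936,000 × 1.75% × 103/365 = £29,314.0822
November 3 – December 31, 2019: 59 days at 1.3% → £5,936,000 × 1.3% × 59/365 = £12,473.7315
Total = £48,390.5973

£48,390.60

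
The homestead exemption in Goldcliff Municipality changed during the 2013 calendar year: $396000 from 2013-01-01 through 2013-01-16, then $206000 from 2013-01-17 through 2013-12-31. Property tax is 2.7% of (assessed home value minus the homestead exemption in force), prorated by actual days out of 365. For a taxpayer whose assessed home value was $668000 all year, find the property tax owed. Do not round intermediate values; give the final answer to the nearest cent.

2013-01-01 to 2013-01-16: 16 days, exemption $396000 → ($668000 − $396000) × 2.7% × 16/365 = $321.9288
2013-01-17 to 2013-12-31: 349 days, exemption $206000 → ($668000 − $206000) × 2.7% × 349/365 = $11927.1945
Total = $12249.1233

$12249.12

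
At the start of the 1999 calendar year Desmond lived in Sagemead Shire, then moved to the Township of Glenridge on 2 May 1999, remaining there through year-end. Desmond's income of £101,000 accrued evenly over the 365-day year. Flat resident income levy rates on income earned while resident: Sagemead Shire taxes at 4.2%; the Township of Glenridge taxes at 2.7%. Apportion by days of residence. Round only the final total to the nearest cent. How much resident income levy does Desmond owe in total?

Sagemead Shire, 1 January – 1 May 1999: 121 days → £101,000 × 4.2% × 121/365 = £1,406.2521
The Township of Glenridge, 2 May – 31 December 1999: 244 days → £101,000 × 2.7% × 244/365 = £1,822.9808
Total = £3,229.2329

£3,229.23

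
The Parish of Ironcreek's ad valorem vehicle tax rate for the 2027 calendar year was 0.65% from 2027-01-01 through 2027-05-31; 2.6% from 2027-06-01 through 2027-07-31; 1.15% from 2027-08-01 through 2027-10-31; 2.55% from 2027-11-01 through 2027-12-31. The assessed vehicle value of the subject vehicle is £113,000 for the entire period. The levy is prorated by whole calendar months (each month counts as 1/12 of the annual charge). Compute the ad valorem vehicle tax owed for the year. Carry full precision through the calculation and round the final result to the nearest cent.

£1,600.83

2027-01-01 to 2027-05-31: 5 months at 0.65% → £113,000 × 0.65% × 5/12 = £306.0417
2027-06-01 to 2027-07-31: 2 months at 2.6% → £113,000 × 2.6% × 2/12 = £489.6667
2027-08-01 to 2027-10-31: 3 months at 1.15% → £113,000 × 1.15% × 3/12 = £324.8750
2027-11-01 to 2027-12-31: 2 months at 2.55% → £113,000 × 2.55% × 2/12 = £480.2500
Total = £1,600.8333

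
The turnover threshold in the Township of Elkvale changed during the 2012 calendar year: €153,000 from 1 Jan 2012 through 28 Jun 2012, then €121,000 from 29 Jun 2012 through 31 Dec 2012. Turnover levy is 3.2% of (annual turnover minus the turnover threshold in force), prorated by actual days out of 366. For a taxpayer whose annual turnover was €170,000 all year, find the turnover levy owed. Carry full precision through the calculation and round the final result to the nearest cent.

€1,064.39

1 Jan – 28 Jun 2012: 180 days, exemption €153,000 → (€170,000 − €153,000) × 3.2% × 180/366 = €267.5410
29 Jun – 31 Dec 2012: 186 days, exemption €121,000 → (€170,000 − €121,000) × 3.2% × 186/366 = €796.8525
Total = €1,064.3934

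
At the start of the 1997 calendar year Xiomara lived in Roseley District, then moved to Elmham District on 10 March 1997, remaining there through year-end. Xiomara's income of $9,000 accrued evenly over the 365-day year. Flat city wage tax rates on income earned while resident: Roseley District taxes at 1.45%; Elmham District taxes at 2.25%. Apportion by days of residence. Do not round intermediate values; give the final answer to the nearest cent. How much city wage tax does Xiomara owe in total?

Roseley District, 1 January – 9 March 1997: 68 days → $9,000 × 1.45% × 68/365 = $24.3123
Elmham District, 10 March – 31 December 1997: 297 days → $9,000 × 2.25% × 297/365 = $164.7740
Total = $189.0863

$189.09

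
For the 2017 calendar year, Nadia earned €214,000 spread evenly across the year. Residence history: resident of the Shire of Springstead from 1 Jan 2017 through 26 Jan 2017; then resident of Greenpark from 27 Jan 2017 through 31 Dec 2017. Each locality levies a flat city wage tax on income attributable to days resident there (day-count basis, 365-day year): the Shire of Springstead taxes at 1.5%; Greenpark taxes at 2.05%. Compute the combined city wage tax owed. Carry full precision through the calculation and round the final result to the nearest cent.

The Shire of Springstead, 1 Jan – 26 Jan 2017: 26 days → €214,000 × 1.5% × 26/365 = €228.6575
Greenpark, 27 Jan – 31 Dec 2017: 339 days → €214,000 × 2.05% × 339/365 = €4,074.5014
Total = €4,303.1589

€4,303.16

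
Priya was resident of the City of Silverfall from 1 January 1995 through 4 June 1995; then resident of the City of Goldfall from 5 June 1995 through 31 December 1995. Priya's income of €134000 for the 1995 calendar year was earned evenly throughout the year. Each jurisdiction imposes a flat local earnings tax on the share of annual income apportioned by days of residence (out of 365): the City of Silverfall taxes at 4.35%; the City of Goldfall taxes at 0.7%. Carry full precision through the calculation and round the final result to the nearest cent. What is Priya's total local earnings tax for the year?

€3015.00

The City of Silverfall, 1 January – 4 June 1995: 155 days → €134000 × 4.35% × 155/365 = €2475.3288
The City of Goldfall, 5 June – 31 December 1995: 210 days → €134000 × 0.7% × 210/365 = €539.6712
Total = €3015.0000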